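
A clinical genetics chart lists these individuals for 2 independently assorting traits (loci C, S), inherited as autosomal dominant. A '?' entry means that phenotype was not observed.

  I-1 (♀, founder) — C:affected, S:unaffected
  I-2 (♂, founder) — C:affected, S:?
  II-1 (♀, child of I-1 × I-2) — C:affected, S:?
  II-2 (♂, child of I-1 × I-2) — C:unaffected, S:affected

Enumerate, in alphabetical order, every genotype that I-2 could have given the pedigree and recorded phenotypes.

C/I-1 aff ·: Cc
C/I-2 aff ·: Cc
C/II-1 aff I-1×I-2: Cc|CC
C/II-2 un I-1×I-2: cc
⇒ C over [I-1,I-2,II-1,II-2]: 2 consistent
S/I-1 un ·: ss
S/I-2 ? ·: Ss|SS
S/II-1 ? I-1×I-2: ss|Ss
S/II-2 aff I-1×I-2: Ss
⇒ S over [I-1,I-2,II-1,II-2]: 3 consistent

I-2 ∈ {Cc SS, Cc Ss}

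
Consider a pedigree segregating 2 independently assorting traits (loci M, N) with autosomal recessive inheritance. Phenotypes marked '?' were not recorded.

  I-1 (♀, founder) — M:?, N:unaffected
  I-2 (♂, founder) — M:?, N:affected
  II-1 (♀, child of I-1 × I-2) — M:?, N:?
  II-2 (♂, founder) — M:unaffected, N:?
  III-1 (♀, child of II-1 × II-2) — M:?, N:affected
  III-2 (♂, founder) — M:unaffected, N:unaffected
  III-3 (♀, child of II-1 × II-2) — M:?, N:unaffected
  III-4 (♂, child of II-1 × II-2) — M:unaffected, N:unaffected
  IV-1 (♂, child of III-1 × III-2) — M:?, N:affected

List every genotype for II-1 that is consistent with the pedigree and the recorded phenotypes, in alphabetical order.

M/I-1 ? ·: MM|Mm|mm
M/I-2 ? ·: MM|Mm|mm
M/II-1 ? I-1×I-2: MM|Mm|mm
M/II-2 un ·: MM|Mm
M/III-1 ? II-1×II-2: MM|Mm|mm
M/III-2 un ·: MM|Mm
M/III-3 ? II-1×II-2: MM|Mm|mm
M/III-4 un II-1×II-2: MM|Mm
M/IV-1 ? III-1×III-2: MM|Mm|mm
⇒ M over [I-1,I-2,II-1,II-2,III-1,III-2,III-3,III-4,IV-1]: 910 consistent
N/I-1 un ·: NN|Nn
N/I-2 aff ·: nn
N/II-1 ? I-1×I-2: Nn|nn
N/II-2 ? ·: Nn|nn
N/III-1 aff II-1×II-2: nn
N/III-2 un ·: Nn
N/III-3 un II-1×II-2: NN|Nn
N/III-4 un II-1×II-2: NN|Nn
N/IV-1 aff III-1×III-2: nn
⇒ N over [I-1,I-2,II-1,II-2,III-1,III-2,III-3,III-4,IV-1]: 11 consistent

II-1 ∈ {MM Nn, MM nn, Mm Nn, Mm nn, mm Nn, mm nn}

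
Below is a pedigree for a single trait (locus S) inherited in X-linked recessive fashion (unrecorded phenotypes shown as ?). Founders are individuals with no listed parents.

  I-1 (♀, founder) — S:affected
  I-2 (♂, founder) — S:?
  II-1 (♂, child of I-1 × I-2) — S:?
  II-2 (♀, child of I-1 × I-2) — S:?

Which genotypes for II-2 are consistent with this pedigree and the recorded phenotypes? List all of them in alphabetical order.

S/I-1 aff ·: X^sX^s
S/I-2 ? ·: X^SY|X^sY
S/II-1 ? I-1×I-2: X^sY
S/II-2 ? I-1×I-2: X^SX^s|X^sX^s
⇒ S over [I-1,I-2,II-1,II-2]: 2 consistent

II-2 ∈ {X^SX^s, X^sX^s}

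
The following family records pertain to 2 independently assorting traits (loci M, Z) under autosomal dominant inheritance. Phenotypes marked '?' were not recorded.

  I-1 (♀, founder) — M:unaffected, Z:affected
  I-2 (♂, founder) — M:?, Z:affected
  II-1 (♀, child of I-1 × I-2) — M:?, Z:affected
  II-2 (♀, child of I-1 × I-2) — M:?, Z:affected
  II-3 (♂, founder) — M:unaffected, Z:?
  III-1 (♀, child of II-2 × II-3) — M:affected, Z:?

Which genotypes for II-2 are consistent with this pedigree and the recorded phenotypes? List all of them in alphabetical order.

II-2 ∈ {Mm ZZ, Mm Zz}

M/I-1 un ·: mm
M/I-2 ? ·: Mm|MM
M/II-1 ? I-1×I-2: mm|Mm
M/II-2 ? I-1×I-2: Mm
M/II-3 un ·: mm
M/III-1 aff II-2×II-3: Mm
⇒ M over [I-1,I-2,II-1,II-2,II-3,III-1]: 3 consistent
Z/I-1 aff ·: Zz|ZZ
Z/I-2 aff ·: Zz|ZZ
Z/II-1 aff I-1×I-2: Zz|ZZ
Z/II-2 aff I-1×I-2: Zz|ZZ
Z/II-3 ? ·: zz|Zz|ZZ
Z/III-1 ? II-2×II-3: zz|Zz|ZZ
⇒ Z over [I-1,I-2,II-1,II-2,II-3,III-1]: 70 consistent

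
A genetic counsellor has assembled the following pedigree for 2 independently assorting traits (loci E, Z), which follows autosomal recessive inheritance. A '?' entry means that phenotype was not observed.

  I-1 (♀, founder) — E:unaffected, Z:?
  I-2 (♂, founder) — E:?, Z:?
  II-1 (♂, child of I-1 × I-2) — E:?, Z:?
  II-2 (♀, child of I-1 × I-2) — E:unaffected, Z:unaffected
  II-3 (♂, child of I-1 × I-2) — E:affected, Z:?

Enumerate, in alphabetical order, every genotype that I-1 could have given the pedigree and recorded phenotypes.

I-1 ∈ {Ee ZZ, Ee Zz, Ee zz}

E/I-1 un ·: Ee
E/I-2 ? ·: Ee|ee
E/II-1 ? I-1×I-2: EE|Ee|ee
E/II-2 un I-1×I-2: EE|Ee
E/II-3 aff I-1×I-2: ee
⇒ E over [I-1,I-2,II-1,II-2,II-3]: 8 consistent
Z/I-1 ? ·: ZZ|Zz|zz
Z/I-2 ? ·: ZZ|Zz|zz
Z/II-1 ? I-1×I-2: ZZ|Zz|zz
Z/II-2 un I-1×I-2: ZZ|Zz
Z/II-3 ? I-1×I-2: ZZ|Zz|zz
⇒ Z over [I-1,I-2,II-1,II-2,II-3]: 45 consistent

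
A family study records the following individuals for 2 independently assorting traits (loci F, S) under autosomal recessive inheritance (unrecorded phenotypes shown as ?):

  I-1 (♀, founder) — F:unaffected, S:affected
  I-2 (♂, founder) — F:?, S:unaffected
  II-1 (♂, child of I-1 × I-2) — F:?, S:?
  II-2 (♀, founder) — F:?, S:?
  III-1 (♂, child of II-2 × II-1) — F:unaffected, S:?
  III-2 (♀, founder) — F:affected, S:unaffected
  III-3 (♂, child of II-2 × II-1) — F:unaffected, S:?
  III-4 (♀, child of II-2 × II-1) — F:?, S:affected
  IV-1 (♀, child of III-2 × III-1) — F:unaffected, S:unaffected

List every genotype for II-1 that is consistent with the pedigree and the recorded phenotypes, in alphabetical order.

II-1 ∈ {FF Ss, FF ss, Ff Ss, Ff ss, ff Ss, ff ss}

F/I-1 un ·: FF|Ff
F/I-2 ? ·: FF|Ff|ff
F/II-1 ? I-1×I-2: FF|Ff|ff
F/II-2 ? ·: FF|Ff|ff
F/III-1 un II-2×II-1: FF|Ff
F/III-2 aff ·: ff
F/III-3 un II-2×II-1: FF|Ff
F/III-4 ? II-2×II-1: FF|Ff|ff
F/IV-1 un III-2×III-1: Ff
⇒ F over [I-1,I-2,II-1,II-2,III-1,III-2,III-3,III-4,IV-1]: 156 consistent
S/I-1 aff ·: ss
S/I-2 un ·: SS|Ss
S/II-1 ? I-1×I-2: Ss|ss
S/II-2 ? ·: Ss|ss
S/III-1 ? II-2×II-1: SS|Ss|ss
S/III-2 un ·: SS|Ss
S/III-3 ? II-2×II-1: SS|Ss|ss
S/III-4 aff II-2×II-1: ss
S/IV-1 un III-2×III-1: SS|Ss
⇒ S over [I-1,I-2,II-1,II-2,III-1,III-2,III-3,III-4,IV-1]: 92 consistent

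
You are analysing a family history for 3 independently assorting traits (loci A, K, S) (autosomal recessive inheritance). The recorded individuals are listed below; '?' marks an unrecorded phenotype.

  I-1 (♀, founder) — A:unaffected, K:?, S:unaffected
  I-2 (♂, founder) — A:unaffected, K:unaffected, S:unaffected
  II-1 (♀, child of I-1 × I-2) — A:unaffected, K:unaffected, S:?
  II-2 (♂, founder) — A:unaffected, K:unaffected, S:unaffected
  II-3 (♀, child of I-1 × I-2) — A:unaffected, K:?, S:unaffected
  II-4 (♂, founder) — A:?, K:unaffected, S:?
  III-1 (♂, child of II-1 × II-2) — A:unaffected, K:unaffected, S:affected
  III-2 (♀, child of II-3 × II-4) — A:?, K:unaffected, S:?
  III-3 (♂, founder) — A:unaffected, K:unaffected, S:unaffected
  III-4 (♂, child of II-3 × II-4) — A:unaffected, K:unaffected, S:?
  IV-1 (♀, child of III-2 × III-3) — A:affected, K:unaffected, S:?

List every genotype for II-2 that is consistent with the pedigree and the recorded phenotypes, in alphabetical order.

II-2 ∈ {AA KK Ss, AA Kk Ss, Aa KK Ss, Aa Kk Ss}

A/I-1 un ·: AA|Aa
A/I-2 un ·: AA|Aa
A/II-1 un I-1×I-2: AA|Aa
A/II-2 un ·: AA|Aa
A/II-3 un I-1×I-2: AA|Aa
A/II-4 ? ·: AA|Aa|aa
A/III-1 un II-1×II-2: AA|Aa
A/III-2 ? II-3×II-4: Aa|aa
A/III-3 un ·: Aa
A/III-4 un II-3×II-4: AA|Aa
A/IV-1 aff III-2×III-3: aa
⇒ A over [I-1,I-2,II-1,II-2,II-3,II-4,III-1,III-2,III-3,III-4,IV-1]: 240 consistent
K/I-1 ? ·: KK|Kk|kk
K/I-2 un ·: KK|Kk
K/II-1 un I-1×I-2: KK|Kk
K/II-2 un ·: KK|Kk
K/II-3 ? I-1×I-2: KK|Kk|kk
K/II-4 un ·: KK|Kk
K/III-1 un II-1×II-2: KK|Kk
K/III-2 un II-3×II-4: KK|Kk
K/III-3 un ·: KK|Kk
K/III-4 un II-3×II-4: KK|Kk
K/IV-1 un III-2×III-3: KK|Kk
⇒ K over [I-1,I-2,II-1,II-2,II-3,II-4,III-1,III-2,III-3,III-4,IV-1]: 1308 consistent
S/I-1 un ·: SS|Ss
S/I-2 un ·: SS|Ss
S/II-1 ? I-1×I-2: Ss|ss
S/II-2 un ·: Ss
S/II-3 un I-1×I-2: SS|Ss
S/II-4 ? ·: SS|Ss|ss
S/III-1 aff II-1×II-2: ss
S/III-2 ? II-3×II-4: SS|Ss|ss
S/III-3 un ·: SS|Ss
S/III-4 ? II-3×II-4: SS|Ss|ss
S/IV-1 ? III-2×III-3: SS|Ss|ss
⇒ S over [I-1,I-2,II-1,II-2,II-3,II-4,III-1,III-2,III-3,III-4,IV-1]: 356 consistent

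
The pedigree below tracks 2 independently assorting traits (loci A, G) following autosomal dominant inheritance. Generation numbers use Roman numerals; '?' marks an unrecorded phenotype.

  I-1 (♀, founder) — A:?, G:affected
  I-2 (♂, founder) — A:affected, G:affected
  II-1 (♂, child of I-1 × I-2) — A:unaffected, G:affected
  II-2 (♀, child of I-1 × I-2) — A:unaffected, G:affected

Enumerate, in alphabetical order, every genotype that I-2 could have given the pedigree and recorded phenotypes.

I-2 ∈ {Aa GG, Aa Gg}

A/I-1 ? ·: aa|Aa
A/I-2 aff ·: Aa
A/II-1 un I-1×I-2: aa
A/II-2 un I-1×I-2: aa
⇒ A over [I-1,I-2,II-1,II-2]: 2 consistent
G/I-1 aff ·: Gg|GG
G/I-2 aff ·: Gg|GG
G/II-1 aff I-1×I-2: Gg|GG
G/II-2 aff I-1×I-2: Gg|GG
⇒ G over [I-1,I-2,II-1,II-2]: 13 consistent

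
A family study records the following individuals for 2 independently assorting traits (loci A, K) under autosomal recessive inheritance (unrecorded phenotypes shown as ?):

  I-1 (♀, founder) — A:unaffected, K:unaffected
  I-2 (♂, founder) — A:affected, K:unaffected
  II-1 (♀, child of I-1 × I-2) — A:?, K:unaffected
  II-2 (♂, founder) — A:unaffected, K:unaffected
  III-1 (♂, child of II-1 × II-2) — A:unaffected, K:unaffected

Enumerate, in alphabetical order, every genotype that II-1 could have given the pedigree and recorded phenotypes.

II-1 ∈ {Aa KK, Aa Kk, aa KK, aa Kk}

A/I-1 un ·: AA|Aa
A/I-2 aff ·: aa
A/II-1 ? I-1×I-2: Aa|aa
A/II-2 un ·: AA|Aa
A/III-1 un II-1×II-2: AA|Aa
⇒ A over [I-1,I-2,II-1,II-2,III-1]: 10 consistent
K/I-1 un ·: KK|Kk
K/I-2 un ·: KK|Kk
K/II-1 un I-1×I-2: KK|Kk
K/II-2 un ·: KK|Kk
K/III-1 un II-1×II-2: KK|Kk
⇒ K over [I-1,I-2,II-1,II-2,III-1]: 24 consistent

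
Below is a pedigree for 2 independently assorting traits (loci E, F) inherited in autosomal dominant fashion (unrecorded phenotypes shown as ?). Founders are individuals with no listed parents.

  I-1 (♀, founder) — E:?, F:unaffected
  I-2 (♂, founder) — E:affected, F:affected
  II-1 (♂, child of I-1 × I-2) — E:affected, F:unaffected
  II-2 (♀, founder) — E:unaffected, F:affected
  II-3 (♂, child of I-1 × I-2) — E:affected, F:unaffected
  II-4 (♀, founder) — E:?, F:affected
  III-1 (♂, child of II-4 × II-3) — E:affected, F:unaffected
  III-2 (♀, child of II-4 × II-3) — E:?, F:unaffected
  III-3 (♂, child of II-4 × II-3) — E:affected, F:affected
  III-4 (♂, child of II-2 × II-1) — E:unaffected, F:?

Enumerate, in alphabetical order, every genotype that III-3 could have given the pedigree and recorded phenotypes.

III-3 ∈ {EE Ff, Ee Ff}

E/I-1 ? ·: ee|Ee|EE
E/I-2 aff ·: Ee|EE
E/II-1 aff I-1×I-2: Ee
E/II-2 un ·: ee
E/II-3 aff I-1×I-2: Ee|EE
E/II-4 ? ·: ee|Ee|EE
E/III-1 aff II-4×II-3: Ee|EE
E/III-2 ? II-4×II-3: ee|Ee|EE
E/III-3 aff II-4×II-3: Ee|EE
E/III-4 un II-2×II-1: ee
⇒ E over [I-1,I-2,II-1,II-2,II-3,II-4,III-1,III-2,III-3,III-4]: 140 consistent
F/I-1 un ·: ff
F/I-2 aff ·: Ff
F/II-1 un I-1×I-2: ff
F/II-2 aff ·: Ff|FF
F/II-3 un I-1×I-2: ff
F/II-4 aff ·: Ff
F/III-1 un II-4×II-3: ff
F/III-2 un II-4×II-3: ff
F/III-3 aff II-4×II-3: Ff
F/III-4 ? II-2×II-1: ff|Ff
⇒ F over [I-1,I-2,II-1,II-2,II-3,II-4,III-1,III-2,III-3,III-4]: 3 consistent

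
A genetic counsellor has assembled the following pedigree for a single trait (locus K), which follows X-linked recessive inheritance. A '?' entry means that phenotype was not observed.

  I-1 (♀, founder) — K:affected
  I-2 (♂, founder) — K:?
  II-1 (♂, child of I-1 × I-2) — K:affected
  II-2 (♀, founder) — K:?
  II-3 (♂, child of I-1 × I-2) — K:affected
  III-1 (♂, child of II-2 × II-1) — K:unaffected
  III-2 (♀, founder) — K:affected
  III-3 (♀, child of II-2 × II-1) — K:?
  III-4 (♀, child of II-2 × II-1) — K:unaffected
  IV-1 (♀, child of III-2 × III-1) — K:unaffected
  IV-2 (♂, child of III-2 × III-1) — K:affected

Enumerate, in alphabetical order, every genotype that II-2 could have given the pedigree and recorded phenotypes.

II-2 ∈ {X^KX^K, X^KX^k}

K/I-1 aff ·: X^kX^k
K/I-2 ? ·: X^KY|X^kY
K/II-1 aff I-1×I-2: X^kY
K/II-2 ? ·: X^KX^K|X^KX^k
K/II-3 aff I-1×I-2: X^kY
K/III-1 un II-2×II-1: X^KY
K/III-2 aff ·: X^kX^k
K/III-3 ? II-2×II-1: X^KX^k|X^kX^k
K/III-4 un II-2×II-1: X^KX^k
K/IV-1 un III-2×III-1: X^KX^k
K/IV-2 aff III-2×III-1: X^kY
⇒ K over [I-1,I-2,II-1,II-2,II-3,III-1,III-2,III-3,III-4,IV-1,IV-2]: 6 consistent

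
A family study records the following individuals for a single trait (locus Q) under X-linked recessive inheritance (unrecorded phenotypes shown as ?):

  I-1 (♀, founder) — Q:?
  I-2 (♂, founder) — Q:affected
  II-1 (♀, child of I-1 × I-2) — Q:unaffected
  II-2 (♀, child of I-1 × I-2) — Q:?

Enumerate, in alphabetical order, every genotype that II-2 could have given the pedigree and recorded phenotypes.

II-2 ∈ {X^QX^q, X^qX^q}

Q/I-1 ? ·: X^QX^Q|X^QX^q
Q/I-2 aff ·: X^qY
Q/II-1 un I-1×I-2: X^QX^q
Q/II-2 ? I-1×I-2: X^QX^q|X^qX^q
⇒ Q over [I-1,I-2,II-1,II-2]: 3 consistent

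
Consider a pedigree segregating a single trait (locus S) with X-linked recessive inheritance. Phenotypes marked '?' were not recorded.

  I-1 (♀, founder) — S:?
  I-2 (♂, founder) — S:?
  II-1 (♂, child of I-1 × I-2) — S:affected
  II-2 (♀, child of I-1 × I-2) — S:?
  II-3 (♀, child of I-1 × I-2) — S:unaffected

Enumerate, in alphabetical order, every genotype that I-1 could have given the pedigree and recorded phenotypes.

I-1 ∈ {X^SX^s, X^sX^s}

S/I-1 ? ·: X^SX^s|X^sX^s
S/I-2 ? ·: X^SY|X^sY
S/II-1 aff I-1×I-2: X^sY
S/II-2 ? I-1×I-2: X^SX^S|X^SX^s|X^sX^s
S/II-3 un I-1×I-2: X^SX^S|X^SX^s
⇒ S over [I-1,I-2,II-1,II-2,II-3]: 7 consistent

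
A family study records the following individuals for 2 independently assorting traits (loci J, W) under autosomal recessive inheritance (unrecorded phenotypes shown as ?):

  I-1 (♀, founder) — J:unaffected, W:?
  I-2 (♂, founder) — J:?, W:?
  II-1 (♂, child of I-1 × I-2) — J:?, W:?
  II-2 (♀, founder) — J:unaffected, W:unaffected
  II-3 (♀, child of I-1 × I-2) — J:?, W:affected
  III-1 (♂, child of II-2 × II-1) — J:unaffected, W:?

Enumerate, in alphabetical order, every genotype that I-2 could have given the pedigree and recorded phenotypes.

J/I-1 un ·: JJ|Jj
J/I-2 ? ·: JJ|Jj|jj
J/II-1 ? I-1×I-2: JJ|Jj|jj
J/II-2 un ·: JJ|Jj
J/II-3 ? I-1×I-2: JJ|Jj|jj
J/III-1 un II-2×II-1: JJ|Jj
⇒ J over [I-1,I-2,II-1,II-2,II-3,III-1]: 74 consistent
W/I-1 ? ·: Ww|ww
W/I-2 ? ·: Ww|ww
W/II-1 ? I-1×I-2: WW|Ww|ww
W/II-2 un ·: WW|Ww
W/II-3 aff I-1×I-2: ww
W/III-1 ? II-2×II-1: WW|Ww|ww
⇒ W over [I-1,I-2,II-1,II-2,II-3,III-1]: 30 consistent

I-2 ∈ {JJ Ww, JJ ww, Jj Ww, Jj ww, jj Ww, jj ww}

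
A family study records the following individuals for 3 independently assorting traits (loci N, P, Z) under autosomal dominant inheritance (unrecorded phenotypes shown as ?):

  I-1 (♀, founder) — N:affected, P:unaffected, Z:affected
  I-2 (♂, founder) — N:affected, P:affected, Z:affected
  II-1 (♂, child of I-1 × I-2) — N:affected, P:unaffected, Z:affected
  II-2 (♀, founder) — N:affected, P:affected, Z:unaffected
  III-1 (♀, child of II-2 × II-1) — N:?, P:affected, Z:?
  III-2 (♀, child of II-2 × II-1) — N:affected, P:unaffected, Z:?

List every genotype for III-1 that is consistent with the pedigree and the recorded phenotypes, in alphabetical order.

III-1 ∈ {NN Pp Zz, NN Pp zz, Nn Pp Zz, Nn Pp zz, nn Pp Zz, nn Pp zz}

N/I-1 aff ·: Nn|NN
N/I-2 aff ·: Nn|NN
N/II-1 aff I-1×I-2: Nn|NN
N/II-2 aff ·: Nn|NN
N/III-1 ? II-2×II-1: nn|Nn|NN
N/III-2 aff II-2×II-1: Nn|NN
⇒ N over [I-1,I-2,II-1,II-2,III-1,III-2]: 50 consistent
P/I-1 un ·: pp
P/I-2 aff ·: Pp
P/II-1 un I-1×I-2: pp
P/II-2 aff ·: Pp
P/III-1 aff II-2×II-1: Pp
P/III-2 un II-2×II-1: pp
⇒ P over [I-1,I-2,II-1,II-2,III-1,III-2]: 1 consistent
Z/I-1 aff ·: Zz|ZZ
Z/I-2 aff ·: Zz|ZZ
Z/II-1 aff I-1×I-2: Zz|ZZ
Z/II-2 un ·: zz
Z/III-1 ? II-2×II-1: zz|Zz
Z/III-2 ? II-2×II-1: zz|Zz
⇒ Z over [I-1,I-2,II-1,II-2,III-1,III-2]: 16 consistent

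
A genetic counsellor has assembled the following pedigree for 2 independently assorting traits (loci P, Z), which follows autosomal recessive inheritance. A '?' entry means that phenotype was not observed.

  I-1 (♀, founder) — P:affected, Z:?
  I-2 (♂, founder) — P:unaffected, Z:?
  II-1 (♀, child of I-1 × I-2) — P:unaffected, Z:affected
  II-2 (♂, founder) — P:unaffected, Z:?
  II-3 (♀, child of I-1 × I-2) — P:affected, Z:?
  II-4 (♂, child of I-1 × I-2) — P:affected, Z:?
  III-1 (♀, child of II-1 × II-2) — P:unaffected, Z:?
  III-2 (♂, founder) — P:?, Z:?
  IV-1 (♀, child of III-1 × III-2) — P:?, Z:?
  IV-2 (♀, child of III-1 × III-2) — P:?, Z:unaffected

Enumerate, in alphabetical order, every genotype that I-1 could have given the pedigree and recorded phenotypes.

P/I-1 aff ·: pp
P/I-2 un ·: Pp
P/II-1 un I-1×I-2: Pp
P/II-2 un ·: PP|Pp
P/II-3 aff I-1×I-2: pp
P/II-4 aff I-1×I-2: pp
P/III-1 un II-1×II-2: PP|Pp
P/III-2 ? ·: PP|Pp|pp
P/IV-1 ? III-1×III-2: PP|Pp|pp
P/IV-2 ? III-1×III-2: PP|Pp|pp
⇒ P over [I-1,I-2,II-1,II-2,II-3,II-4,III-1,III-2,IV-1,IV-2]: 46 consistent
Z/I-1 ? ·: Zz|zz
Z/I-2 ? ·: Zz|zz
Z/II-1 aff I-1×I-2: zz
Z/II-2 ? ·: ZZ|Zz|zz
Z/II-3 ? I-1×I-2: ZZ|Zz|zz
Z/II-4 ? I-1×I-2: ZZ|Zz|zz
Z/III-1 ? II-1×II-2: Zz|zz
Z/III-2 ? ·: ZZ|Zz|zz
Z/IV-1 ? III-1×III-2: ZZ|Zz|zz
Z/IV-2 un III-1×III-2: ZZ|Zz
⇒ Z over [I-1,I-2,II-1,II-2,II-3,II-4,III-1,III-2,IV-1,IV-2]: 540 consistent

I-1 ∈ {pp Zz, pp zz}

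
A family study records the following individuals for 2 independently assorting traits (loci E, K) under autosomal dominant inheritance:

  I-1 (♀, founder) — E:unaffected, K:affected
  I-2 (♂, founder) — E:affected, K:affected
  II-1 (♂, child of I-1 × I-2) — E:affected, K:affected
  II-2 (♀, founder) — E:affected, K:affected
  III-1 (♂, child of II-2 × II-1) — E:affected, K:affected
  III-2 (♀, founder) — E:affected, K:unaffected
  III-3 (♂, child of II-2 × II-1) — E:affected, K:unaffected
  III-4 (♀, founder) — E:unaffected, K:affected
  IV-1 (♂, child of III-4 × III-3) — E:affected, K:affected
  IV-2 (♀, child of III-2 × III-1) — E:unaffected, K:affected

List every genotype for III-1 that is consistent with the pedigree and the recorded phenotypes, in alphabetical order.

III-1 ∈ {Ee KK, Ee Kk}

E/I-1 un ·: ee
E/I-2 aff ·: Ee|EE
E/II-1 aff I-1×I-2: Ee
E/II-2 aff ·: Ee|EE
E/III-1 aff II-2×II-1: Ee
E/III-2 aff ·: Ee
E/III-3 aff II-2×II-1: Ee|EE
E/III-4 un ·: ee
E/IV-1 aff III-4×III-3: Ee
E/IV-2 un III-2×III-1: ee
⇒ E over [I-1,I-2,II-1,II-2,III-1,III-2,III-3,III-4,IV-1,IV-2]: 8 consistent
K/I-1 aff ·: Kk|KK
K/I-2 aff ·: Kk|KK
K/II-1 aff I-1×I-2: Kk
K/II-2 aff ·: Kk
K/III-1 aff II-2×II-1: Kk|KK
K/III-2 un ·: kk
K/III-3 un II-2×II-1: kk
K/III-4 aff ·: Kk|KK
K/IV-1 aff III-4×III-3: Kk
K/IV-2 aff III-2×III-1: Kk
⇒ K over [I-1,I-2,II-1,II-2,III-1,III-2,III-3,III-4,IV-1,IV-2]: 12 consistent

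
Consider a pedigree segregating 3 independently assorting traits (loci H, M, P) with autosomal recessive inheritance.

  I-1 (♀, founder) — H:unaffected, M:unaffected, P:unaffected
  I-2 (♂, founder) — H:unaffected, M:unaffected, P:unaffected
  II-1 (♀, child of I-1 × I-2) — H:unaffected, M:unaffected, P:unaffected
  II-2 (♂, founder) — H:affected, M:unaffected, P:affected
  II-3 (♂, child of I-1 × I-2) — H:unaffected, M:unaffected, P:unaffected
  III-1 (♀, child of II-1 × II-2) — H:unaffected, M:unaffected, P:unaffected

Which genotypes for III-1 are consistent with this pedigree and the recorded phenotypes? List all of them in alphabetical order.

III-1 ∈ {Hh MM Pp, Hh Mm Pp}

H/I-1 un ·: HH|Hh
H/I-2 un ·: HH|Hh
H/II-1 un I-1×I-2: HH|Hh
H/II-2 aff ·: hh
H/II-3 un I-1×I-2: HH|Hh
H/III-1 un II-1×II-2: Hh
⇒ H over [I-1,I-2,II-1,II-2,II-3,III-1]: 13 consistent
M/I-1 un ·: MM|Mm
M/I-2 un ·: MM|Mm
M/II-1 un I-1×I-2: MM|Mm
M/II-2 un ·: MM|Mm
M/II-3 un I-1×I-2: MM|Mm
M/III-1 un II-1×II-2: MM|Mm
⇒ M over [I-1,I-2,II-1,II-2,II-3,III-1]: 45 consistent
P/I-1 un ·: PP|Pp
P/I-2 un ·: PP|Pp
P/II-1 un I-1×I-2: PP|Pp
P/II-2 aff ·: pp
P/II-3 un I-1×I-2: PP|Pp
P/III-1 un II-1×II-2: Pp
⇒ P over [I-1,I-2,II-1,II-2,II-3,III-1]: 13 consistent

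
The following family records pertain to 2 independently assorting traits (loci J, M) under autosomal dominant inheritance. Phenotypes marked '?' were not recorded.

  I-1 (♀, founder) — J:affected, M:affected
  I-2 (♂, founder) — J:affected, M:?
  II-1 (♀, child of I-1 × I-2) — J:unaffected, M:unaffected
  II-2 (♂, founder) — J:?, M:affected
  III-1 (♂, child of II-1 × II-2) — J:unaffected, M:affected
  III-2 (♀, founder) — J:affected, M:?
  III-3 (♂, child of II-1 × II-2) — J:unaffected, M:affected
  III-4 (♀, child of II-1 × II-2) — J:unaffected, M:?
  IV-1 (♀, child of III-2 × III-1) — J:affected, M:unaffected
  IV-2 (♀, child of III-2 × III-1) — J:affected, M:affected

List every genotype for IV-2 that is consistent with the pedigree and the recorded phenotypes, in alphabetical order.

J/I-1 aff ·: Jj
J/I-2 aff ·: Jj
J/II-1 un I-1×I-2: jj
J/II-2 ? ·: jj|Jj
J/III-1 un II-1×II-2: jj
J/III-2 aff ·: Jj|JJ
J/III-3 un II-1×II-2: jj
J/III-4 un II-1×II-2: jj
J/IV-1 aff III-2×III-1: Jj
J/IV-2 aff III-2×III-1: Jj
⇒ J over [I-1,I-2,II-1,II-2,III-1,III-2,III-3,III-4,IV-1,IV-2]: 4 consistent
M/I-1 aff ·: Mm
M/I-2 ? ·: mm|Mm
M/II-1 un I-1×I-2: mm
M/II-2 aff ·: Mm|MM
M/III-1 aff II-1×II-2: Mm
M/III-2 ? ·: mm|Mm
M/III-3 aff II-1×II-2: Mm
M/III-4 ? II-1×II-2: mm|Mm
M/IV-1 un III-2×III-1: mm
M/IV-2 aff III-2×III-1: Mm|MM
⇒ M over [I-1,I-2,II-1,II-2,III-1,III-2,III-3,III-4,IV-1,IV-2]: 18 consistent

IV-2 ∈ {Jj MM, Jj Mm}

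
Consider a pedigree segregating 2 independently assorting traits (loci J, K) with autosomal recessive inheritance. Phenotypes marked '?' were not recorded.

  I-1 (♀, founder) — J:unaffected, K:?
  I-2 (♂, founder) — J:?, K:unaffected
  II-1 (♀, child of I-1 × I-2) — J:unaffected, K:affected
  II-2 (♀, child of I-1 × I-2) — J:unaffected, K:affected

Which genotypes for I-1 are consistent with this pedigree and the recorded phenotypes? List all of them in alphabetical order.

J/I-1 un ·: JJ|Jj
J/I-2 ? ·: JJ|Jj|jj
J/II-1 un I-1×I-2: JJ|Jj
J/II-2 un I-1×I-2: JJ|Jj
⇒ J over [I-1,I-2,II-1,II-2]: 15 consistent
K/I-1 ? ·: Kk|kk
K/I-2 un ·: Kk
K/II-1 aff I-1×I-2: kk
K/II-2 aff I-1×I-2: kk
⇒ K over [I-1,I-2,II-1,II-2]: 2 consistent

I-1 ∈ {JJ Kk, JJ kk, Jj Kk, Jj kk}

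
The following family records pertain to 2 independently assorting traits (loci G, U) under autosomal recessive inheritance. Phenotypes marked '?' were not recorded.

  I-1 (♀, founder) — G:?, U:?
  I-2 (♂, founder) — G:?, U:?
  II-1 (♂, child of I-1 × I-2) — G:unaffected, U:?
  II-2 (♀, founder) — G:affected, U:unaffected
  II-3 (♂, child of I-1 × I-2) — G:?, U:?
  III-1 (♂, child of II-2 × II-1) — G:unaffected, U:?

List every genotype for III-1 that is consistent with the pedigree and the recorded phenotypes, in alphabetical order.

G/I-1 ? ·: GG|Gg|gg
G/I-2 ? ·: GG|Gg|gg
G/II-1 un I-1×I-2: GG|Gg
G/II-2 aff ·: gg
G/II-3 ? I-1×I-2: GG|Gg|gg
G/III-1 un II-2×II-1: Gg
⇒ G over [I-1,I-2,II-1,II-2,II-3,III-1]: 21 consistent
U/I-1 ? ·: UU|Uu|uu
U/I-2 ? ·: UU|Uu|uu
U/II-1 ? I-1×I-2: UU|Uu|uu
U/II-2 un ·: UU|Uu
U/II-3 ? I-1×I-2: UU|Uu|uu
U/III-1 ? II-2×II-1: UU|Uu|uu
⇒ U over [I-1,I-2,II-1,II-2,II-3,III-1]: 113 consistent

III-1 ∈ {Gg UU, Gg Uu, Gg uu}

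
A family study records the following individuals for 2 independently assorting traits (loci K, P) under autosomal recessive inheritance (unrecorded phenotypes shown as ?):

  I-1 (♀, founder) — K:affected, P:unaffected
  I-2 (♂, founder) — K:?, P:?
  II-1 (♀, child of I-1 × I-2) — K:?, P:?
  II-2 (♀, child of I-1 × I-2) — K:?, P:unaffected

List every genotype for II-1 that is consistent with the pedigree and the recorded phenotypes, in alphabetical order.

K/I-1 aff ·: kk
K/I-2 ? ·: KK|Kk|kk
K/II-1 ? I-1×I-2: Kk|kk
K/II-2 ? I-1×I-2: Kk|kk
⇒ K over [I-1,I-2,II-1,II-2]: 6 consistent
P/I-1 un ·: PP|Pp
P/I-2 ? ·: PP|Pp|pp
P/II-1 ? I-1×I-2: PP|Pp|pp
P/II-2 un I-1×I-2: PP|Pp
⇒ P over [I-1,I-2,II-1,II-2]: 18 consistent

II-1 ∈ {Kk PP, Kk Pp, Kk pp, kk PP, kk Pp, kk pp}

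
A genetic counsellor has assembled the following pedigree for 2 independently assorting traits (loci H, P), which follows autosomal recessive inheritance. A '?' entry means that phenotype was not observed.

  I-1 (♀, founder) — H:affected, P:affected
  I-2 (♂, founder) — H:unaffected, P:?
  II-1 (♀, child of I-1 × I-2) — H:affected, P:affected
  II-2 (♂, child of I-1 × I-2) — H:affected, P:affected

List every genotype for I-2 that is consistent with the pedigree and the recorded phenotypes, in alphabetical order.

H/I-1 aff ·: hh
H/I-2 un ·: Hh
H/II-1 aff I-1×I-2: hh
H/II-2 aff I-1×I-2: hh
⇒ H over [I-1,I-2,II-1,II-2]: 1 consistent
P/I-1 aff ·: pp
P/I-2 ? ·: Pp|pp
P/II-1 aff I-1×I-2: pp
P/II-2 aff I-1×I-2: pp
⇒ P over [I-1,I-2,II-1,II-2]: 2 consistent

I-2 ∈ {Hh Pp, Hh pp}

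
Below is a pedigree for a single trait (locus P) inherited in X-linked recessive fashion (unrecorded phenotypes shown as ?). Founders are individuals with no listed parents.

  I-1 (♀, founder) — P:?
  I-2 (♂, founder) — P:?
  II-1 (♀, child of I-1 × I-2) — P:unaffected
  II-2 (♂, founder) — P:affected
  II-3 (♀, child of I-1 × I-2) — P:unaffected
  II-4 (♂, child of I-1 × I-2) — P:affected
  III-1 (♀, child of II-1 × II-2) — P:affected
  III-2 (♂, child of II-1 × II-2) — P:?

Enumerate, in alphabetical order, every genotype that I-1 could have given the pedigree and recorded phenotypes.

I-1 ∈ {X^PX^p, X^pX^p}

P/I-1 ? ·: X^PX^p|X^pX^p
P/I-2 ? ·: X^PY|X^pY
P/II-1 un I-1×I-2: X^PX^p
P/II-2 aff ·: X^pY
P/II-3 un I-1×I-2: X^PX^P|X^PX^p
P/II-4 aff I-1×I-2: X^pY
P/III-1 aff II-1×II-2: X^pX^p
P/III-2 ? II-1×II-2: X^PY|X^pY
⇒ P over [I-1,I-2,II-1,II-2,II-3,II-4,III-1,III-2]: 8 consistent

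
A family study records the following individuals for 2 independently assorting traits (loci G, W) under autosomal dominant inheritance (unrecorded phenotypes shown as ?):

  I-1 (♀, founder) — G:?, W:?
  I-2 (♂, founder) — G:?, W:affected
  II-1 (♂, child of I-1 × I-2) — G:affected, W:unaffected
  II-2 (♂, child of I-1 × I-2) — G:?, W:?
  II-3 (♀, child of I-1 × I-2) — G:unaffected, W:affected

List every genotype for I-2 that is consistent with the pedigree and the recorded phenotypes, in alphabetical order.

G/I-1 ? ·: gg|Gg
G/I-2 ? ·: gg|Gg
G/II-1 aff I-1×I-2: Gg|GG
G/II-2 ? I-1×I-2: gg|Gg|GG
G/II-3 un I-1×I-2: gg
⇒ G over [I-1,I-2,II-1,II-2,II-3]: 10 consistent
W/I-1 ? ·: ww|Ww
W/I-2 aff ·: Ww
W/II-1 un I-1×I-2: ww
W/II-2 ? I-1×I-2: ww|Ww|WW
W/II-3 aff I-1×I-2: Ww|WW
⇒ W over [I-1,I-2,II-1,II-2,II-3]: 8 consistent

I-2 ∈ {Gg Ww, gg Ww}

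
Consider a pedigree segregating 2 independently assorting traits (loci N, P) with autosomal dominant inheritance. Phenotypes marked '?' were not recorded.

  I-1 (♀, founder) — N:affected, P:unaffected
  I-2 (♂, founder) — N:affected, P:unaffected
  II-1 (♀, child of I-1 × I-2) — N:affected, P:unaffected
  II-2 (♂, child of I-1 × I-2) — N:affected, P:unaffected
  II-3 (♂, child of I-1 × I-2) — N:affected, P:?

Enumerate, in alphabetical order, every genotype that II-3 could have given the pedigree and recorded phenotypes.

N/I-1 aff ·: Nn|NN
N/I-2 aff ·: Nn|NN
N/II-1 aff I-1×I-2: Nn|NN
N/II-2 aff I-1×I-2: Nn|NN
N/II-3 aff I-1×I-2: Nn|NN
⇒ N over [I-1,I-2,II-1,II-2,II-3]: 25 consistent
P/I-1 un ·: pp
P/I-2 un ·: pp
P/II-1 un I-1×I-2: pp
P/II-2 un I-1×I-2: pp
P/II-3 ? I-1×I-2: pp
⇒ P over [I-1,I-2,II-1,II-2,II-3]: 1 consistent

II-3 ∈ {NN pp, Nn pp}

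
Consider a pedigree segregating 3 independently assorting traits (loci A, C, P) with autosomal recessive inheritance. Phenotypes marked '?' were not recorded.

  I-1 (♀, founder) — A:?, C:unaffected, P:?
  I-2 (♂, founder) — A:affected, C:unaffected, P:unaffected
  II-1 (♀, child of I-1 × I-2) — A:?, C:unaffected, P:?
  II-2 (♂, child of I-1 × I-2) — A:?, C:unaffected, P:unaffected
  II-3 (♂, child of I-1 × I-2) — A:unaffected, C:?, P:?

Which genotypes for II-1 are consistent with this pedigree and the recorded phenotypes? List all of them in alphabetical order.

A/I-1 ? ·: AA|Aa
A/I-2 aff ·: aa
A/II-1 ? I-1×I-2: Aa|aa
A/II-2 ? I-1×I-2: Aa|aa
A/II-3 un I-1×I-2: Aa
⇒ A over [I-1,I-2,II-1,II-2,II-3]: 5 consistent
C/I-1 un ·: CC|Cc
C/I-2 un ·: CC|Cc
C/II-1 un I-1×I-2: CC|Cc
C/II-2 un I-1×I-2: CC|Cc
C/II-3 ? I-1×I-2: CC|Cc|cc
⇒ C over [I-1,I-2,II-1,II-2,II-3]: 29 consistent
P/I-1 ? ·: PP|Pp|pp
P/I-2 un ·: PP|Pp
P/II-1 ? I-1×I-2: PP|Pp|pp
P/II-2 un I-1×I-2: PP|Pp
P/II-3 ? I-1×I-2: PP|Pp|pp
⇒ P over [I-1,I-2,II-1,II-2,II-3]: 40 consistent

II-1 ∈ {Aa CC PP, Aa CC Pp, Aa CC pp, Aa Cc PP, Aa Cc Pp, Aa Cc pp, aa CC PP, aa CC Pp, aa CC pp, aa Cc PP, aa Cc Pp, aa Cc pp}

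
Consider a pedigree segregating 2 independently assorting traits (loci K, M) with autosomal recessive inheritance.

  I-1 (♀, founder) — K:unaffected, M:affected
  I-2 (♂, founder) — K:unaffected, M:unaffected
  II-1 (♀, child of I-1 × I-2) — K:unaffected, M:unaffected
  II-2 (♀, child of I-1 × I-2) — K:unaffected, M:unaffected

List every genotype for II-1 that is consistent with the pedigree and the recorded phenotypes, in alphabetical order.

K/I-1 un ·: KK|Kk
K/I-2 un ·: KK|Kk
K/II-1 un I-1×I-2: KK|Kk
K/II-2 un I-1×I-2: KK|Kk
⇒ K over [I-1,I-2,II-1,II-2]: 13 consistent
M/I-1 aff ·: mm
M/I-2 un ·: MM|Mm
M/II-1 un I-1×I-2: Mm
M/II-2 un I-1×I-2: Mm
⇒ M over [I-1,I-2,II-1,II-2]: 2 consistent

II-1 ∈ {KK Mm, Kk Mm}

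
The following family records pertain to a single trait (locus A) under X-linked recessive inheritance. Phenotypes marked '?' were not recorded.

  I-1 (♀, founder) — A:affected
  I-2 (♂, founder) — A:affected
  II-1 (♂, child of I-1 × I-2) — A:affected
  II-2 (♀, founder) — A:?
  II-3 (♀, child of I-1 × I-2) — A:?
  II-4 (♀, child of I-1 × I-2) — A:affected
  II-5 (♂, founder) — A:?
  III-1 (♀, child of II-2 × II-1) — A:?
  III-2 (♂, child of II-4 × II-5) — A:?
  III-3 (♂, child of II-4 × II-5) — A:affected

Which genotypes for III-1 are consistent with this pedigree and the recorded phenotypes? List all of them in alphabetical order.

III-1 ∈ {X^AX^a, X^aX^a}

A/I-1 aff ·: X^aX^a
A/I-2 aff ·: X^aY
A/II-1 aff I-1×I-2: X^aY
A/II-2 ? ·: X^AX^A|X^AX^a|X^aX^a
A/II-3 ? I-1×I-2: X^aX^a
A/II-4 aff I-1×I-2: X^aX^a
A/II-5 ? ·: X^AY|X^aY
A/III-1 ? II-2×II-1: X^AX^a|X^aX^a
A/III-2 ? II-4×II-5: X^aY
A/III-3 aff II-4×II-5: X^aY
⇒ A over [I-1,I-2,II-1,II-2,II-3,II-4,II-5,III-1,III-2,III-3]: 8 consistent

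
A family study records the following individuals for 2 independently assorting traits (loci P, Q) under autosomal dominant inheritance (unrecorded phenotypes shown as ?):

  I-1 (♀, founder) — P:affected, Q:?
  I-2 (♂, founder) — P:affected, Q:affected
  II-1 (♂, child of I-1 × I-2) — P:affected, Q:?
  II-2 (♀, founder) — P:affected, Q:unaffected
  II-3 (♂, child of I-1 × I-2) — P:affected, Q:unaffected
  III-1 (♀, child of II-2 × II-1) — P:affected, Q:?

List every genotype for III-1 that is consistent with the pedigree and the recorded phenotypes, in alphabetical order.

III-1 ∈ {PP Qq, PP qq, Pp Qq, Pp qq}

P/I-1 aff ·: Pp|PP
P/I-2 aff ·: Pp|PP
P/II-1 aff I-1×I-2: Pp|PP
P/II-2 aff ·: Pp|PP
P/II-3 aff I-1×I-2: Pp|PP
P/III-1 aff II-2×II-1: Pp|PP
⇒ P over [I-1,I-2,II-1,II-2,II-3,III-1]: 45 consistent
Q/I-1 ? ·: qq|Qq
Q/I-2 aff ·: Qq
Q/II-1 ? I-1×I-2: qq|Qq|QQ
Q/II-2 un ·: qq
Q/II-3 un I-1×I-2: qq
Q/III-1 ? II-2×II-1: qq|Qq
⇒ Q over [I-1,I-2,II-1,II-2,II-3,III-1]: 7 consistent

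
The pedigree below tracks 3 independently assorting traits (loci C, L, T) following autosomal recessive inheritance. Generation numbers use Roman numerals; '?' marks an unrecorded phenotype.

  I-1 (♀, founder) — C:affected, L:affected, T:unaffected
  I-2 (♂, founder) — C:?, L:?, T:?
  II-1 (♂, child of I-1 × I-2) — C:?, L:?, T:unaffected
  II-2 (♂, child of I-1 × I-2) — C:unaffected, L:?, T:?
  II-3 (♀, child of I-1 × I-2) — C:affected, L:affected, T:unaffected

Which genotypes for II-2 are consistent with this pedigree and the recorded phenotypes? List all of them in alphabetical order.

C/I-1 aff ·: cc
C/I-2 ? ·: Cc
C/II-1 ? I-1×I-2: Cc|cc
C/II-2 un I-1×I-2: Cc
C/II-3 aff I-1×I-2: cc
⇒ C over [I-1,I-2,II-1,II-2,II-3]: 2 consistent
L/I-1 aff ·: ll
L/I-2 ? ·: Ll|ll
L/II-1 ? I-1×I-2: Ll|ll
L/II-2 ? I-1×I-2: Ll|ll
L/II-3 aff I-1×I-2: ll
⇒ L over [I-1,I-2,II-1,II-2,II-3]: 5 consistent
T/I-1 un ·: TT|Tt
T/I-2 ? ·: TT|Tt|tt
T/II-1 un I-1×I-2: TT|Tt
T/II-2 ? I-1×I-2: TT|Tt|tt
T/II-3 un I-1×I-2: TT|Tt
⇒ T over [I-1,I-2,II-1,II-2,II-3]: 32 consistent

II-2 ∈ {Cc Ll TT, Cc Ll Tt, Cc Ll tt, Cc ll TT, Cc ll Tt, Cc ll tt}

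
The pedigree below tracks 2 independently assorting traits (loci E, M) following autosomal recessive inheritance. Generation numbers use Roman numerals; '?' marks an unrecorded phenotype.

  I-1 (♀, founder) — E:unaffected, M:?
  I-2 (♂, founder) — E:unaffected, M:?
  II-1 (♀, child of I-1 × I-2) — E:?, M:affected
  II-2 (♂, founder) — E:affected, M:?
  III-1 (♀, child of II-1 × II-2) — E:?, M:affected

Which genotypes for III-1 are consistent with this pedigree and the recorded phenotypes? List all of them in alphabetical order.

E/I-1 un ·: EE|Ee
E/I-2 un ·: EE|Ee
E/II-1 ? I-1×I-2: EE|Ee|ee
E/II-2 aff ·: ee
E/III-1 ? II-1×II-2: Ee|ee
⇒ E over [I-1,I-2,II-1,II-2,III-1]: 11 consistent
M/I-1 ? ·: Mm|mm
M/I-2 ? ·: Mm|mm
M/II-1 aff I-1×I-2: mm
M/II-2 ? ·: Mm|mm
M/III-1 aff II-1×II-2: mm
⇒ M over [I-1,I-2,II-1,II-2,III-1]: 8 consistent

III-1 ∈ {Ee mm, ee mm}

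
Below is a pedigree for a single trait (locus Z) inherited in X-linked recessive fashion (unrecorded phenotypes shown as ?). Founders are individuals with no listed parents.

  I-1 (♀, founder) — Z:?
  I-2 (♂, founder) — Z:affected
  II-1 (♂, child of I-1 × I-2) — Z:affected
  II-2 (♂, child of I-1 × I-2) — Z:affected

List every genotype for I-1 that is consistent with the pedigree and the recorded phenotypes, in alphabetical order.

Z/I-1 ? ·: X^ZX^z|X^zX^z
Z/I-2 aff ·: X^zY
Z/II-1 aff I-1×I-2: X^zY
Z/II-2 aff I-1×I-2: X^zY
⇒ Z over [I-1,I-2,II-1,II-2]: 2 consistent

I-1 ∈ {X^ZX^z, X^zX^z}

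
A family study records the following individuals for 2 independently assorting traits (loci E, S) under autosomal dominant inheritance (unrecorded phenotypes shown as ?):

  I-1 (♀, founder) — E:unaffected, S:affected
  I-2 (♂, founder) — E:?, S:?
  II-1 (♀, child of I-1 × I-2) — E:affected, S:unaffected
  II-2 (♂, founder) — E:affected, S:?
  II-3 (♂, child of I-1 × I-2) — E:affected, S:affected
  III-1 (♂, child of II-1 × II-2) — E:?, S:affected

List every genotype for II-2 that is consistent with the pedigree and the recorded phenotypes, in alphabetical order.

E/I-1 un ·: ee
E/I-2 ? ·: Ee|EE
E/II-1 aff I-1×I-2: Ee
E/II-2 aff ·: Ee|EE
E/II-3 aff I-1×I-2: Ee
E/III-1 ? II-1×II-2: ee|Ee|EE
⇒ E over [I-1,I-2,II-1,II-2,II-3,III-1]: 10 consistent
S/I-1 aff ·: Ss
S/I-2 ? ·: ss|Ss
S/II-1 un I-1×I-2: ss
S/II-2 ? ·: Ss|SS
S/II-3 aff I-1×I-2: Ss|SS
S/III-1 aff II-1×II-2: Ss
⇒ S over [I-1,I-2,II-1,II-2,II-3,III-1]: 6 consistent

II-2 ∈ {EE SS, EE Ss, Ee SS, Ee Ss}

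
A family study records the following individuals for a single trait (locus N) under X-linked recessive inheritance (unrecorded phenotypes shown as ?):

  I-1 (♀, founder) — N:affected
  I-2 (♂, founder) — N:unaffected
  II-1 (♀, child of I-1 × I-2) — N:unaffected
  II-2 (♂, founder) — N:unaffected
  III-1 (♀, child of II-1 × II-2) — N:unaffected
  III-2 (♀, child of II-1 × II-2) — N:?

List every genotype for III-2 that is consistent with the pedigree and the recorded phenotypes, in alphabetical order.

III-2 ∈ {X^NX^N, X^NX^n}

N/I-1 aff ·: X^nX^n
N/I-2 un ·: X^NY
N/II-1 un I-1×I-2: X^NX^n
N/II-2 un ·: X^NY
N/III-1 un II-1×II-2: X^NX^N|X^NX^n
N/III-2 ? II-1×II-2: X^NX^N|X^NX^n
⇒ N over [I-1,I-2,II-1,II-2,III-1,III-2]: 4 consistent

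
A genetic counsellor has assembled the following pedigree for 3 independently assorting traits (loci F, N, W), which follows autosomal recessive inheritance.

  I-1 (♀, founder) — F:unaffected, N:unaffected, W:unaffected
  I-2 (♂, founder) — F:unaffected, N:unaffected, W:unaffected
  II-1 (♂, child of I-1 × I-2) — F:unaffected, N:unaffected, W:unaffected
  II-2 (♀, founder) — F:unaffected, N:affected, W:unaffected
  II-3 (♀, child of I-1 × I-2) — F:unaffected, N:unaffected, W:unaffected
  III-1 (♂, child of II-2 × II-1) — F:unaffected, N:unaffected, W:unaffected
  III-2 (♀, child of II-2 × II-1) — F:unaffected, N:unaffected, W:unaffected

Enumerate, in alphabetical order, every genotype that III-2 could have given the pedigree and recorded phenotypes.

III-2 ∈ {FF Nn WW, FF Nn Ww, Ff Nn WW, Ff Nn Ww}

F/I-1 un ·: FF|Ff
F/I-2 un ·: FF|Ff
F/II-1 un I-1×I-2: FF|Ff
F/II-2 un ·: FF|Ff
F/II-3 un I-1×I-2: FF|Ff
F/III-1 un II-2×II-1: FF|Ff
F/III-2 un II-2×II-1: FF|Ff
⇒ F over [I-1,I-2,II-1,II-2,II-3,III-1,III-2]: 83 consistent
N/I-1 un ·: NN|Nn
N/I-2 un ·: NN|Nn
N/II-1 un I-1×I-2: NN|Nn
N/II-2 aff ·: nn
N/II-3 un I-1×I-2: NN|Nn
N/III-1 un II-2×II-1: Nn
N/III-2 un II-2×II-1: Nn
⇒ N over [I-1,I-2,II-1,II-2,II-3,III-1,III-2]: 13 consistent
W/I-1 un ·: WW|Ww
W/I-2 un ·: WW|Ww
W/II-1 un I-1×I-2: WW|Ww
W/II-2 un ·: WW|Ww
W/II-3 un I-1×I-2: WW|Ww
W/III-1 un II-2×II-1: WW|Ww
W/III-2 un II-2×II-1: WW|Ww
⇒ W over [I-1,I-2,II-1,II-2,II-3,III-1,III-2]: 83 consistent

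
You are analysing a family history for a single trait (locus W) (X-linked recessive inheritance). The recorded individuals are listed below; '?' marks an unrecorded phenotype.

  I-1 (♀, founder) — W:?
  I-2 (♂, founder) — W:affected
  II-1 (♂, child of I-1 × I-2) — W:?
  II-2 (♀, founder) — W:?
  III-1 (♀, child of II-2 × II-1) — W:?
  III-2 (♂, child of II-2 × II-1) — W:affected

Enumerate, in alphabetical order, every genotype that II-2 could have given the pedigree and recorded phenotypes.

II-2 ∈ {X^WX^w, X^wX^w}

W/I-1 ? ·: X^WX^W|X^WX^w|X^wX^w
W/I-2 aff ·: X^wY
W/II-1 ? I-1×I-2: X^WY|X^wY
W/II-2 ? ·: X^WX^w|X^wX^w
W/III-1 ? II-2×II-1: X^WX^W|X^WX^w|X^wX^w
W/III-2 aff II-2×II-1: X^wY
⇒ W over [I-1,I-2,II-1,II-2,III-1,III-2]: 12 consistent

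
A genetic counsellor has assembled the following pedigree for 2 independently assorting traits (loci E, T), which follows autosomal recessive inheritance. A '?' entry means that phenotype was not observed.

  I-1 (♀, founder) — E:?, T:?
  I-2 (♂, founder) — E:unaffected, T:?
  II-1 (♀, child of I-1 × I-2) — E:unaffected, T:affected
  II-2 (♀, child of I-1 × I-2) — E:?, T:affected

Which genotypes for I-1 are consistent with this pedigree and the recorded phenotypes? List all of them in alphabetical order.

I-1 ∈ {EE Tt, EE tt, Ee Tt, Ee tt, ee Tt, ee tt}

E/I-1 ? ·: EE|Ee|ee
E/I-2 un ·: EE|Ee
E/II-1 un I-1×I-2: EE|Ee
E/II-2 ? I-1×I-2: EE|Ee|ee
⇒ E over [I-1,I-2,II-1,II-2]: 18 consistent
T/I-1 ? ·: Tt|tt
T/I-2 ? ·: Tt|tt
T/II-1 aff I-1×I-2: tt
T/II-2 aff I-1×I-2: tt
⇒ T over [I-1,I-2,II-1,II-2]: 4 consistent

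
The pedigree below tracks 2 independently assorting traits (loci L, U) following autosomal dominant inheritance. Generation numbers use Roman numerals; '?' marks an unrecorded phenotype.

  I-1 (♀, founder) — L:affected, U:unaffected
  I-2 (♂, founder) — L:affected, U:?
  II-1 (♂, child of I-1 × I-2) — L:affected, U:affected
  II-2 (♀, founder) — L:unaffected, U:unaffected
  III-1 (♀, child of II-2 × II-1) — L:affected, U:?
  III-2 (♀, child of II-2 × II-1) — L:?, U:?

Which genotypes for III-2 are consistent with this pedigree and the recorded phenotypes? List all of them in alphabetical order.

L/I-1 aff ·: Ll|LL
L/I-2 aff ·: Ll|LL
L/II-1 aff I-1×I-2: Ll|LL
L/II-2 un ·: ll
L/III-1 aff II-2×II-1: Ll
L/III-2 ? II-2×II-1: ll|Ll
⇒ L over [I-1,I-2,II-1,II-2,III-1,III-2]: 10 consistent
U/I-1 un ·: uu
U/I-2 ? ·: Uu|UU
U/II-1 aff I-1×I-2: Uu
U/II-2 un ·: uu
U/III-1 ? II-2×II-1: uu|Uu
U/III-2 ? II-2×II-1: uu|Uu
⇒ U over [I-1,I-2,II-1,II-2,III-1,III-2]: 8 consistent

III-2 ∈ {Ll Uu, Ll uu, ll Uu, ll uu}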